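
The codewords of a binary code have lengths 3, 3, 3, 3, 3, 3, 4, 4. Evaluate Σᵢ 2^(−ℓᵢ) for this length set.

With common denominator 2^4 = 16: Σ 2^(−ℓᵢ) = 2/16 + 2/16 + 2/16 + 2/16 + 2/16 + 2/16 + 1/16 + 1/16 = 14/16 = 0.875.

0.875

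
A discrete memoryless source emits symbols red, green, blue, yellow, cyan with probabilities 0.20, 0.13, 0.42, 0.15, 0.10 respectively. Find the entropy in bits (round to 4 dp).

H = −Σ pᵢ log₂ pᵢ.
−0.20·log₂(0.20) = 0.4644
−0.13·log₂(0.13) = 0.3826
−0.42·log₂(0.42) = 0.5256
−0.15·log₂(0.15) = 0.4105
−0.10·log₂(0.10) = 0.3322
Sum ≈ 2.1154 → 2.1154 bits.

2.1154 bits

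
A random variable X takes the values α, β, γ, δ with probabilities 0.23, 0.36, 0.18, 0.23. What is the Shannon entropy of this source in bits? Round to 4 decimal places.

H = −Σ pᵢ log₂ pᵢ.
−0.23·log₂(0.23) = 0.4877
−0.36·log₂(0.36) = 0.5306
−0.18·log₂(0.18) = 0.4453
−0.23·log₂(0.23) = 0.4877
Sum ≈ 1.9513 → 1.9513 bits.

1.9513 bits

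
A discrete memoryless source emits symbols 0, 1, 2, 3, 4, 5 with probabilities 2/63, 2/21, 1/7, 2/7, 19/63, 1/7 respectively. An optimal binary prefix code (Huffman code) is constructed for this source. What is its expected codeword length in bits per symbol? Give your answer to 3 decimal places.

2.397 bits/symbol

Repeatedly combine the two least-probable nodes; the expected code length is the sum of the merged weights.
merge 2/63 + 2/21 → 8/63
merge 8/63 + 1/7 → 17/63
merge 1/7 + 17/63 → 26/63
merge 2/7 + 19/63 → 37/63
merge 26/63 + 37/63 → 1
L = 8/63 + 17/63 + 26/63 + 37/63 + 1 = 151/63 ≈ 2.397 bits/symbol.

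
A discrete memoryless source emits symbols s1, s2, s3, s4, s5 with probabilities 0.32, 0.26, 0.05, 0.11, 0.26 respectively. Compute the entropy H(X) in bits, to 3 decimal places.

H = −Σ pᵢ log₂ pᵢ.
−0.32·log₂(0.32) = 0.5260
−0.26·log₂(0.26) = 0.5053
−0.05·log₂(0.05) = 0.2161
−0.11·log₂(0.11) = 0.3503
−0.26·log₂(0.26) = 0.5053
Sum ≈ 2.1030 → 2.103 bits.

2.103 bits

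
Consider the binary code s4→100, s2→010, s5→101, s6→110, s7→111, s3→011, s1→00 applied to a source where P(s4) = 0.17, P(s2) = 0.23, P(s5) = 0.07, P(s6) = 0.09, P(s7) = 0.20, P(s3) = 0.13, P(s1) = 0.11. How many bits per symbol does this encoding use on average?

2.89 bits/symbol

L̄ = Σ pᵢ·ℓᵢ = 0.17·3 + 0.23·3 + 0.07·3 + 0.09·3 + 0.20·3 + 0.13·3 + 0.11·2 = 2.89 bits/symbol.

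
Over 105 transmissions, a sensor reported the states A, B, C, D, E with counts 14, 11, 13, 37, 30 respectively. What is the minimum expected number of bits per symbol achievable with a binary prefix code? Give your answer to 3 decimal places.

Probabilities are the counts divided by 105.
Repeatedly combine the two least-probable nodes; the expected code length is the sum of the merged weights.
merge 11/105 + 13/105 → 8/35
merge 2/15 + 8/35 → 38/105
merge 2/7 + 37/105 → 67/105
merge 38/105 + 67/105 → 1
L = 8/35 + 38/105 + 67/105 + 1 = 78/35 ≈ 2.229 bits/symbol.

2.229 bits/symbol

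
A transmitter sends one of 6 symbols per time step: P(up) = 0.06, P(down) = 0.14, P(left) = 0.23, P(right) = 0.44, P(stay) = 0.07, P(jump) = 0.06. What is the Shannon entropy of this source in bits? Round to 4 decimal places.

2.1615 bits

H = −Σ pᵢ log₂ pᵢ.
−0.06·log₂(0.06) = 0.2435
−0.14·log₂(0.14) = 0.3971
−0.23·log₂(0.23) = 0.4877
−0.44·log₂(0.44) = 0.5211
−0.07·log₂(0.07) = 0.2686
−0.06·log₂(0.06) = 0.2435
Sum ≈ 2.1615 → 2.1615 bits.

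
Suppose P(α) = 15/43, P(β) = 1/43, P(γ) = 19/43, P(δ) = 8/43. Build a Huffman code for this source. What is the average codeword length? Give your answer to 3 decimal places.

Repeatedly combine the two least-probable nodes; the expected code length is the sum of the merged weights.
merge 1/43 + 8/43 → 9/43
merge 9/43 + 15/43 → 24/43
merge 19/43 + 24/43 → 1
L = 9/43 + 24/43 + 1 = 76/43 ≈ 1.767 bits/symbol.

1.767 bits/symbol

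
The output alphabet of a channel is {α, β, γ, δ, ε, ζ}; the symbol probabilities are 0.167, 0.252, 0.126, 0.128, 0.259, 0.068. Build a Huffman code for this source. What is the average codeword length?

2.489 bits/symbol

Repeatedly combine the two least-probable nodes; the expected code length is the sum of the merged weights.
merge 17/250 + 63/500 → 97/500
merge 16/125 + 167/1000 → 59/200
merge 97/500 + 63/250 → 223/500
merge 259/1000 + 59/200 → 277/500
merge 223/500 + 277/500 → 1
L = 97/500 + 59/200 + 223/500 + 277/500 + 1 = 2489/1000 = 2.489 bits/symbol.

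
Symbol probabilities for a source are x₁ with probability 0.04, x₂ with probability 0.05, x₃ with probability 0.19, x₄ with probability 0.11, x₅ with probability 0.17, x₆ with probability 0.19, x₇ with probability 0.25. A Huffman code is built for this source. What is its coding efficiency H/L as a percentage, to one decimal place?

Entropy H = −Σ p log₂ p ≈ 2.5972 bits.
Huffman merges: 1/25+1/20→9/100; 9/100+11/100→1/5; 17/100+19/100→9/25; 19/100+1/5→39/100; 1/4+9/25→61/100; 39/100+61/100→1. L = 53/20 ≈ 2.6500.
Efficiency = H/L = 2.5972/2.6500 = 98.0%.

98.0%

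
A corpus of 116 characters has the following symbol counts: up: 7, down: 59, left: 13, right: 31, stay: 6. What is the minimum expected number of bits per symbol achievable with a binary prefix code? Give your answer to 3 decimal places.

1.828 bits/symbol

Probabilities are the counts divided by 116.
Repeatedly combine the two least-probable nodes; the expected code length is the sum of the merged weights.
merge 3/58 + 7/116 → 13/116
merge 13/116 + 13/116 → 13/58
merge 13/58 + 31/116 → 57/116
merge 57/116 + 59/116 → 1
L = 13/116 + 13/58 + 57/116 + 1 = 53/29 ≈ 1.828 bits/symbol.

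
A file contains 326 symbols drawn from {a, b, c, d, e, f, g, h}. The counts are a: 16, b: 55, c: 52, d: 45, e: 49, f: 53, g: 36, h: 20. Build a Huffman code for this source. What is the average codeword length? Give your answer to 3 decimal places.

Probabilities are the counts divided by 326.
Repeatedly combine the two least-probable nodes; the expected code length is the sum of the merged weights.
merge 8/163 + 10/163 → 18/163
merge 18/163 + 18/163 → 36/163
merge 45/326 + 49/326 → 47/163
merge 26/163 + 53/326 → 105/326
merge 55/326 + 36/163 → 127/326
merge 47/163 + 105/326 → 199/326
merge 127/326 + 199/326 → 1
L = 18/163 + 36/163 + 47/163 + 105/326 + 127/326 + 199/326 + 1 = 959/326 ≈ 2.942 bits/symbol.

2.942 bits/symbol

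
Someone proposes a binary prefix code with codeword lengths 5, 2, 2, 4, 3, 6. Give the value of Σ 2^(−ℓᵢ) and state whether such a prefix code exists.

0.734375; yes

With common denominator 2^6 = 64: Σ 2^(−ℓᵢ) = 2/64 + 16/64 + 16/64 + 4/64 + 8/64 + 1/64 = 47/64 = 0.734375.
Kraft's inequality requires Σ ≤ 1; here Σ = 0.734375 ≤ 1, so such a prefix code exists.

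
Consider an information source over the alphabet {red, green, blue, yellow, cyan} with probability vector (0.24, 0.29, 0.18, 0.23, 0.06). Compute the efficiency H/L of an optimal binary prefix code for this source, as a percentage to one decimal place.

97.7%

Entropy H = −Σ p log₂ p ≈ 2.1885 bits.
Huffman merges: 3/50+9/50→6/25; 23/100+6/25→47/100; 6/25+29/100→53/100; 47/100+53/100→1. L = 56/25 ≈ 2.2400.
Efficiency = H/L = 2.1885/2.2400 = 97.7%.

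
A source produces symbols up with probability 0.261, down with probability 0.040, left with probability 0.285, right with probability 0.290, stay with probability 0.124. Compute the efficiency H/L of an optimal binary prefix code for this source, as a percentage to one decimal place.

97.0%

Entropy H = −Σ p log₂ p ≈ 2.0990 bits.
Huffman merges: 1/25+31/250→41/250; 41/250+261/1000→17/40; 57/200+29/100→23/40; 17/40+23/40→1. L = 541/250 ≈ 2.1640.
Efficiency = H/L = 2.0990/2.1640 = 97.0%.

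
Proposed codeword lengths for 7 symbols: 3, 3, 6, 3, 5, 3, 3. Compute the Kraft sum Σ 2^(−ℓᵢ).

With common denominator 2^6 = 64: Σ 2^(−ℓᵢ) = 8/64 + 8/64 + 1/64 + 8/64 + 2/64 + 8/64 + 8/64 = 43/64 = 0.671875.

0.671875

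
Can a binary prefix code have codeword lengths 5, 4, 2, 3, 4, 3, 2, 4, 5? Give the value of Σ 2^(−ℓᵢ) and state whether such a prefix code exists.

1; yes

With common denominator 2^5 = 32: Σ 2^(−ℓᵢ) = 1/32 + 2/32 + 8/32 + 4/32 + 2/32 + 4/32 + 8/32 + 2/32 + 1/32 = 32/32 = 1.
Kraft's inequality requires Σ ≤ 1; here Σ = 1 ≤ 1, so such a prefix code exists.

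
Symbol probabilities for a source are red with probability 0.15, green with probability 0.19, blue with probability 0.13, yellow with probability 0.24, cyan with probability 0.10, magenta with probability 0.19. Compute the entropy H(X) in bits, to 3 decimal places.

2.530 bits

H = −Σ pᵢ log₂ pᵢ.
−0.15·log₂(0.15) = 0.4105
−0.19·log₂(0.19) = 0.4552
−0.13·log₂(0.13) = 0.3826
−0.24·log₂(0.24) = 0.4941
−0.10·log₂(0.10) = 0.3322
−0.19·log₂(0.19) = 0.4552
Sum ≈ 2.5300 → 2.530 bits.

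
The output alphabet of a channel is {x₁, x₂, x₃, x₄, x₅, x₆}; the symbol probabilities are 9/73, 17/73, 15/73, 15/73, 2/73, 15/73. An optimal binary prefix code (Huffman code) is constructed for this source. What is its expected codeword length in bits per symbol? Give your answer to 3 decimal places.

2.507 bits/symbol

Repeatedly combine the two least-probable nodes; the expected code length is the sum of the merged weights.
merge 2/73 + 9/73 → 11/73
merge 11/73 + 15/73 → 26/73
merge 15/73 + 15/73 → 30/73
merge 17/73 + 26/73 → 43/73
merge 30/73 + 43/73 → 1
L = 11/73 + 26/73 + 30/73 + 43/73 + 1 = 183/73 ≈ 2.507 bits/symbol.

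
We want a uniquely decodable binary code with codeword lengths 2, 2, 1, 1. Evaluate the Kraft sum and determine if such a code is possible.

With common denominator 2^2 = 4: Σ 2^(−ℓᵢ) = 1/4 + 1/4 + 2/4 + 2/4 = 6/4 = 1.5.
Kraft's inequality requires Σ ≤ 1; here Σ = 1.5 > 1, so no such prefix code exists.

1.5; no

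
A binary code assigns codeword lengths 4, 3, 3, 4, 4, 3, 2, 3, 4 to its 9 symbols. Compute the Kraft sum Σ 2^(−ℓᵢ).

With common denominator 2^4 = 16: Σ 2^(−ℓᵢ) = 1/16 + 2/16 + 2/16 + 1/16 + 1/16 + 2/16 + 4/16 + 2/16 + 1/16 = 16/16 = 1.

1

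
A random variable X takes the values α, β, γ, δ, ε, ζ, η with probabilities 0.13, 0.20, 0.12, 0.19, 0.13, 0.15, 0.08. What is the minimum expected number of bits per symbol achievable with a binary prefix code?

2.8 bits/symbol

Repeatedly combine the two least-probable nodes; the expected code length is the sum of the merged weights.
merge 2/25 + 3/25 → 1/5
merge 13/100 + 13/100 → 13/50
merge 3/20 + 19/100 → 17/50
merge 1/5 + 1/5 → 2/5
merge 13/50 + 17/50 → 3/5
merge 2/5 + 3/5 → 1
L = 1/5 + 13/50 + 17/50 + 2/5 + 3/5 + 1 = 14/5 = 2.8 bits/symbol.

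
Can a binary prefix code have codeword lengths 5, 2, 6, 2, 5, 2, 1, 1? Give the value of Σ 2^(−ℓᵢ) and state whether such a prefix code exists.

1.828125; no

With common denominator 2^6 = 64: Σ 2^(−ℓᵢ) = 2/64 + 16/64 + 1/64 + 16/64 + 2/64 + 16/64 + 32/64 + 32/64 = 117/64 = 1.828125.
Kraft's inequality requires Σ ≤ 1; here Σ = 1.828125 > 1, so no such prefix code exists.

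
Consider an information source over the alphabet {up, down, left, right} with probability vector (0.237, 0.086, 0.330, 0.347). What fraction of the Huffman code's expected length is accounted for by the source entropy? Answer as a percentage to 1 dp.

93.8%

Entropy H = −Σ p log₂ p ≈ 1.8543 bits.
Huffman merges: 43/500+237/1000→323/1000; 323/1000+33/100→653/1000; 347/1000+653/1000→1. L = 247/125 ≈ 1.9760.
Efficiency = H/L = 1.8543/1.9760 = 93.8%.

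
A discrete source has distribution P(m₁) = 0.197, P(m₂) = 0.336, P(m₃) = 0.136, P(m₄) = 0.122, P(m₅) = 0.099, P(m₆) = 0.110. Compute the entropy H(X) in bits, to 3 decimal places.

2.433 bits

H = −Σ pᵢ log₂ pᵢ.
−0.197·log₂(0.197) = 0.4617
−0.336·log₂(0.336) = 0.5287
−0.136·log₂(0.136) = 0.3915
−0.122·log₂(0.122) = 0.3703
−0.099·log₂(0.099) = 0.3303
−0.110·log₂(0.110) = 0.3503
Sum ≈ 2.4327 → 2.433 bits.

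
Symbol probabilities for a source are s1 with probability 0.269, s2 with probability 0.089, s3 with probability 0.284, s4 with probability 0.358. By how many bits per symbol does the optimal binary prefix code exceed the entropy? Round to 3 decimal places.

0.134 bits

Entropy H = −Σ p log₂ p ≈ 1.8665 bits.
Huffman merges: 89/1000+269/1000→179/500; 71/250+179/500→321/500; 179/500+321/500→1. L = 2 ≈ 2.0000.
L − H = 2.0000 − 1.8665 = 0.134 bits.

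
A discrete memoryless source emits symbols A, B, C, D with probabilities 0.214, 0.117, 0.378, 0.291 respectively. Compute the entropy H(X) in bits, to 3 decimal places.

1.887 bits

H = −Σ pᵢ log₂ pᵢ.
−0.214·log₂(0.214) = 0.4760
−0.117·log₂(0.117) = 0.3622
−0.378·log₂(0.378) = 0.5305
−0.291·log₂(0.291) = 0.5182
Sum ≈ 1.8870 → 1.887 bits.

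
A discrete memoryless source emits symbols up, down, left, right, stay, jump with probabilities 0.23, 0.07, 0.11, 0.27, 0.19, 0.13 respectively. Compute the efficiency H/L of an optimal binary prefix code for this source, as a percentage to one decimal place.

Entropy H = −Σ p log₂ p ≈ 2.4544 bits.
Huffman merges: 7/100+11/100→9/50; 13/100+9/50→31/100; 19/100+23/100→21/50; 27/100+31/100→29/50; 21/50+29/50→1. L = 249/100 ≈ 2.4900.
Efficiency = H/L = 2.4544/2.4900 = 98.6%.

98.6%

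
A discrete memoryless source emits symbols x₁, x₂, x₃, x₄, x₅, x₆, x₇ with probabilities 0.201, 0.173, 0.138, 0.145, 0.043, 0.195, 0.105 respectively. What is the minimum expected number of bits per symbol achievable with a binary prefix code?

Repeatedly combine the two least-probable nodes; the expected code length is the sum of the merged weights.
merge 43/1000 + 21/200 → 37/250
merge 69/500 + 29/200 → 283/1000
merge 37/250 + 173/1000 → 321/1000
merge 39/200 + 201/1000 → 99/250
merge 283/1000 + 321/1000 → 151/250
merge 99/250 + 151/250 → 1
L = 37/250 + 283/1000 + 321/1000 + 99/250 + 151/250 + 1 = 344/125 = 2.752 bits/symbol.

2.752 bits/symbol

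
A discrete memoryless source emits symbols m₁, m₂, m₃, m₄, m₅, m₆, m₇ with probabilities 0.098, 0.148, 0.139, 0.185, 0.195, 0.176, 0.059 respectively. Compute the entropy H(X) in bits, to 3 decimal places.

H = −Σ pᵢ log₂ pᵢ.
−0.098·log₂(0.098) = 0.3284
−0.148·log₂(0.148) = 0.4079
−0.139·log₂(0.139) = 0.3957
−0.185·log₂(0.185) = 0.4504
−0.195·log₂(0.195) = 0.4599
−0.176·log₂(0.176) = 0.4411
−0.059·log₂(0.059) = 0.2409
Sum ≈ 2.7243 → 2.724 bits.

2.724 bits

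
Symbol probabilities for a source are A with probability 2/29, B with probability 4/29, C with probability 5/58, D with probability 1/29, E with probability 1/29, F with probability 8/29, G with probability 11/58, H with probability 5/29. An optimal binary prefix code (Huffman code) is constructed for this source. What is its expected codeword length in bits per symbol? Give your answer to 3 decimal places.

2.741 bits/symbol

Repeatedly combine the two least-probable nodes; the expected code length is the sum of the merged weights.
merge 1/29 + 1/29 → 2/29
merge 2/29 + 2/29 → 4/29
merge 5/58 + 4/29 → 13/58
merge 4/29 + 5/29 → 9/29
merge 11/58 + 13/58 → 12/29
merge 8/29 + 9/29 → 17/29
merge 12/29 + 17/29 → 1
L = 2/29 + 4/29 + 13/58 + 9/29 + 12/29 + 17/29 + 1 = 159/58 ≈ 2.741 bits/symbol.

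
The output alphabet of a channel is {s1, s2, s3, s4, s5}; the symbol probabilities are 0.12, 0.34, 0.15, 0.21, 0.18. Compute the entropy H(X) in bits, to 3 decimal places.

2.225 bits

H = −Σ pᵢ log₂ pᵢ.
−0.12·log₂(0.12) = 0.3671
−0.34·log₂(0.34) = 0.5292
−0.15·log₂(0.15) = 0.4105
−0.21·log₂(0.21) = 0.4728
−0.18·log₂(0.18) = 0.4453
Sum ≈ 2.2249 → 2.225 bits.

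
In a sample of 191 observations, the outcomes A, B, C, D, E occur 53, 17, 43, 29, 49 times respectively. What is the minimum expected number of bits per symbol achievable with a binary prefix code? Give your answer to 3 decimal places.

2.241 bits/symbol

Probabilities are the counts divided by 191.
Repeatedly combine the two least-probable nodes; the expected code length is the sum of the merged weights.
merge 17/191 + 29/191 → 46/191
merge 43/191 + 46/191 → 89/191
merge 49/191 + 53/191 → 102/191
merge 89/191 + 102/191 → 1
L = 46/191 + 89/191 + 102/191 + 1 = 428/191 ≈ 2.241 bits/symbol.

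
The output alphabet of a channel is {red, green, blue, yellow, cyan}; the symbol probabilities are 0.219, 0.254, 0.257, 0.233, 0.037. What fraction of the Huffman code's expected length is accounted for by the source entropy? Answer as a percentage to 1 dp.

Entropy H = −Σ p log₂ p ≈ 2.1514 bits.
Huffman merges: 37/1000+219/1000→32/125; 233/1000+127/500→487/1000; 32/125+257/1000→513/1000; 487/1000+513/1000→1. L = 282/125 ≈ 2.2560.
Efficiency = H/L = 2.1514/2.2560 = 95.4%.

95.4%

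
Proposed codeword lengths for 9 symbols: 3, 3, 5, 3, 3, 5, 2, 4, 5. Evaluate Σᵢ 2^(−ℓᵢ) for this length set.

0.90625

With common denominator 2^5 = 32: Σ 2^(−ℓᵢ) = 4/32 + 4/32 + 1/32 + 4/32 + 4/32 + 1/32 + 8/32 + 2/32 + 1/32 = 29/32 = 0.90625.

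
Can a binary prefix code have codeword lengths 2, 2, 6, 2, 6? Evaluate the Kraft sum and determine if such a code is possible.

0.78125; yes

With common denominator 2^6 = 64: Σ 2^(−ℓᵢ) = 16/64 + 16/64 + 1/64 + 16/64 + 1/64 = 50/64 = 0.78125.
Kraft's inequality requires Σ ≤ 1; here Σ = 0.78125 ≤ 1, so such a prefix code exists.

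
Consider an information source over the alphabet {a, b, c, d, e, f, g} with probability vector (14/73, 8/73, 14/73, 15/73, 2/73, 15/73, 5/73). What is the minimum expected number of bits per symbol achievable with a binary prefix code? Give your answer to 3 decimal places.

2.685 bits/symbol

Repeatedly combine the two least-probable nodes; the expected code length is the sum of the merged weights.
merge 2/73 + 5/73 → 7/73
merge 7/73 + 8/73 → 15/73
merge 14/73 + 14/73 → 28/73
merge 15/73 + 15/73 → 30/73
merge 15/73 + 28/73 → 43/73
merge 30/73 + 43/73 → 1
L = 7/73 + 15/73 + 28/73 + 30/73 + 43/73 + 1 = 196/73 ≈ 2.685 bits/symbol.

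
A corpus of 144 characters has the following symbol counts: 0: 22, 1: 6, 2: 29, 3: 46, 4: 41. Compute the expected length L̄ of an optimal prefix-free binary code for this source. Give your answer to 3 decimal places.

Probabilities are the counts divided by 144.
Repeatedly combine the two least-probable nodes; the expected code length is the sum of the merged weights.
merge 1/24 + 11/72 → 7/36
merge 7/36 + 29/144 → 19/48
merge 41/144 + 23/72 → 29/48
merge 19/48 + 29/48 → 1
L = 7/36 + 19/48 + 29/48 + 1 = 79/36 ≈ 2.194 bits/symbol.

2.194 bits/symbol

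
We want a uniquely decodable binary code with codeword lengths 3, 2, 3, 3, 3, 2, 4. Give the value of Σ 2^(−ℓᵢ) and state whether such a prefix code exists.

With common denominator 2^4 = 16: Σ 2^(−ℓᵢ) = 2/16 + 4/16 + 2/16 + 2/16 + 2/16 + 4/16 + 1/16 = 17/16 = 1.0625.
Kraft's inequality requires Σ ≤ 1; here Σ = 1.0625 > 1, so no such prefix code exists.

1.0625; no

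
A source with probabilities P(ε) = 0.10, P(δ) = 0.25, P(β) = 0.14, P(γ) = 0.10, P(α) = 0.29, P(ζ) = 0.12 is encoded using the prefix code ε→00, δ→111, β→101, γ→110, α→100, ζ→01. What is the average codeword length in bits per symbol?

L̄ = Σ pᵢ·ℓᵢ = 0.10·2 + 0.25·3 + 0.14·3 + 0.10·3 + 0.29·3 + 0.12·2 = 2.78 bits/symbol.

2.78 bits/symbol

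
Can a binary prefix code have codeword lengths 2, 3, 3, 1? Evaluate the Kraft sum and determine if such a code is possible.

1; yes

With common denominator 2^3 = 8: Σ 2^(−ℓᵢ) = 2/8 + 1/8 + 1/8 + 4/8 = 8/8 = 1.
Kraft's inequality requires Σ ≤ 1; here Σ = 1 ≤ 1, so such a prefix code exists.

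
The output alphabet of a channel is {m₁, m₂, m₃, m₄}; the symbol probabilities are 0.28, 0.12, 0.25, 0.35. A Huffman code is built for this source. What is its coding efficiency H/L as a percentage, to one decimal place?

95.6%

Entropy H = −Σ p log₂ p ≈ 1.9114 bits.
Huffman merges: 3/25+1/4→37/100; 7/25+7/20→63/100; 37/100+63/100→1. L = 2 ≈ 2.0000.
Efficiency = H/L = 1.9114/2.0000 = 95.6%.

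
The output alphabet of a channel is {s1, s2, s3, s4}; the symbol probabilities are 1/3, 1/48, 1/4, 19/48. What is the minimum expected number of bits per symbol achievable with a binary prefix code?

Repeatedly combine the two least-probable nodes; the expected code length is the sum of the merged weights.
merge 1/48 + 1/4 → 13/48
merge 13/48 + 1/3 → 29/48
merge 19/48 + 29/48 → 1
L = 13/48 + 29/48 + 1 = 15/8 = 1.875 bits/symbol.

1.875 bits/symbol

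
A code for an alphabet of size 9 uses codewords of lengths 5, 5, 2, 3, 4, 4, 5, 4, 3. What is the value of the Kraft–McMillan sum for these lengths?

0.78125

With common denominator 2^5 = 32: Σ 2^(−ℓᵢ) = 1/32 + 1/32 + 8/32 + 4/32 + 2/32 + 2/32 + 1/32 + 2/32 + 4/32 = 25/32 = 0.78125.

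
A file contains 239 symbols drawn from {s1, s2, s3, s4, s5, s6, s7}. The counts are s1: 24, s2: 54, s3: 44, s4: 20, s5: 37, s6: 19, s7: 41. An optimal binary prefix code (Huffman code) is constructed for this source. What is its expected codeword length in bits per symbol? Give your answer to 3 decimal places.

2.753 bits/symbol

Probabilities are the counts divided by 239.
Repeatedly combine the two least-probable nodes; the expected code length is the sum of the merged weights.
merge 19/239 + 20/239 → 39/239
merge 24/239 + 37/239 → 61/239
merge 39/239 + 41/239 → 80/239
merge 44/239 + 54/239 → 98/239
merge 61/239 + 80/239 → 141/239
merge 98/239 + 141/239 → 1
L = 39/239 + 61/239 + 80/239 + 98/239 + 141/239 + 1 = 658/239 ≈ 2.753 bits/symbol.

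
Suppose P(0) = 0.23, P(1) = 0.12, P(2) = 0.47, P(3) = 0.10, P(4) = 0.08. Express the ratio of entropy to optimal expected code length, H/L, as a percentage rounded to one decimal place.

Entropy H = −Σ p log₂ p ≈ 1.9904 bits.
Huffman merges: 2/25+1/10→9/50; 3/25+9/50→3/10; 23/100+3/10→53/100; 47/100+53/100→1. L = 201/100 ≈ 2.0100.
Efficiency = H/L = 1.9904/2.0100 = 99.0%.

99.0%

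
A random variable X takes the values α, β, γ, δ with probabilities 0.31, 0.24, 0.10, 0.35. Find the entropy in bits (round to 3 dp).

H = −Σ pᵢ log₂ pᵢ.
−0.31·log₂(0.31) = 0.5238
−0.24·log₂(0.24) = 0.4941
−0.10·log₂(0.10) = 0.3322
−0.35·log₂(0.35) = 0.5301
Sum ≈ 1.8802 → 1.880 bits.

1.880 bits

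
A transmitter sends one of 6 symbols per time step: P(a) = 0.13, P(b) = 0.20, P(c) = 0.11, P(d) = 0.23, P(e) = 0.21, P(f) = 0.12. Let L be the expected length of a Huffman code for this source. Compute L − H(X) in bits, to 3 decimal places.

0.035 bits

Entropy H = −Σ p log₂ p ≈ 2.5249 bits.
Huffman merges: 11/100+3/25→23/100; 13/100+1/5→33/100; 21/100+23/100→11/25; 23/100+33/100→14/25; 11/25+14/25→1. L = 64/25 ≈ 2.5600.
L − H = 2.5600 − 2.5249 = 0.035 bits.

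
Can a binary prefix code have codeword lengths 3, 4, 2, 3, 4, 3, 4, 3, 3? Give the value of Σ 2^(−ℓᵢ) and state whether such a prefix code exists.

1.0625; no

With common denominator 2^4 = 16: Σ 2^(−ℓᵢ) = 2/16 + 1/16 + 4/16 + 2/16 + 1/16 + 2/16 + 1/16 + 2/16 + 2/16 = 17/16 = 1.0625.
Kraft's inequality requires Σ ≤ 1; here Σ = 1.0625 > 1, so no such prefix code exists.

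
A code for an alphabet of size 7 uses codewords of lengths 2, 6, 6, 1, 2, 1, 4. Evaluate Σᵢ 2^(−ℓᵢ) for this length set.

1.59375

With common denominator 2^6 = 64: Σ 2^(−ℓᵢ) = 16/64 + 1/64 + 1/64 + 32/64 + 16/64 + 32/64 + 4/64 = 102/64 = 1.59375.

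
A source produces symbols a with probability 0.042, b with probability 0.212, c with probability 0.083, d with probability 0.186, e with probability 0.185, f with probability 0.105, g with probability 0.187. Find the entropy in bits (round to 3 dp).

H = −Σ pᵢ log₂ pᵢ.
−0.042·log₂(0.042) = 0.1921
−0.212·log₂(0.212) = 0.4744
−0.083·log₂(0.083) = 0.2980
−0.186·log₂(0.186) = 0.4514
−0.185·log₂(0.185) = 0.4504
−0.105·log₂(0.105) = 0.3414
−0.187·log₂(0.187) = 0.4523
Sum ≈ 2.6600 → 2.660 bits.

2.660 bits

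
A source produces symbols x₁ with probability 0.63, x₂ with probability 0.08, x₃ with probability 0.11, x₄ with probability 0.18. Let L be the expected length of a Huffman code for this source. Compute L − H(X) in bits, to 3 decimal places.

0.053 bits

Entropy H = −Σ p log₂ p ≈ 1.5070 bits.
Huffman merges: 2/25+11/100→19/100; 9/50+19/100→37/100; 37/100+63/100→1. L = 39/25 ≈ 1.5600.
L − H = 1.5600 − 1.5070 = 0.053 bits.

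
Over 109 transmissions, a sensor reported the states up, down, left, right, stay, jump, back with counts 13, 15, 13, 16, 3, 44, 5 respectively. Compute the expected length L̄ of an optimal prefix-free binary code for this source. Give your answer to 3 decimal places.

Probabilities are the counts divided by 109.
Repeatedly combine the two least-probable nodes; the expected code length is the sum of the merged weights.
merge 3/109 + 5/109 → 8/109
merge 8/109 + 13/109 → 21/109
merge 13/109 + 15/109 → 28/109
merge 16/109 + 21/109 → 37/109
merge 28/109 + 37/109 → 65/109
merge 44/109 + 65/109 → 1
L = 8/109 + 21/109 + 28/109 + 37/109 + 65/109 + 1 = 268/109 ≈ 2.459 bits/symbol.

2.459 bits/symbol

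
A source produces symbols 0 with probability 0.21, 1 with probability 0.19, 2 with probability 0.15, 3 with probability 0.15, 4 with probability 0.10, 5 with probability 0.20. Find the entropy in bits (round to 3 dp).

H = −Σ pᵢ log₂ pᵢ.
−0.21·log₂(0.21) = 0.4728
−0.19·log₂(0.19) = 0.4552
−0.15·log₂(0.15) = 0.4105
−0.15·log₂(0.15) = 0.4105
−0.10·log₂(0.10) = 0.3322
−0.20·log₂(0.20) = 0.4644
Sum ≈ 2.5457 → 2.546 bits.

2.546 bits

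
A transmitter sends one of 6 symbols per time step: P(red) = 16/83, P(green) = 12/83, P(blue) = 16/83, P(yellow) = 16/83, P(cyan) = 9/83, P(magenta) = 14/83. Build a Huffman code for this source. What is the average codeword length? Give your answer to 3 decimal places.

2.614 bits/symbol

Repeatedly combine the two least-probable nodes; the expected code length is the sum of the merged weights.
merge 9/83 + 12/83 → 21/83
merge 14/83 + 16/83 → 30/83
merge 16/83 + 16/83 → 32/83
merge 21/83 + 30/83 → 51/83
merge 32/83 + 51/83 → 1
L = 21/83 + 30/83 + 32/83 + 51/83 + 1 = 217/83 ≈ 2.614 bits/symbol.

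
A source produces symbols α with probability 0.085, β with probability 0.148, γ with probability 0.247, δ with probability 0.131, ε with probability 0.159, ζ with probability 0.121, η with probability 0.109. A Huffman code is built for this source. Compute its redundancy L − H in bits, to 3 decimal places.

Entropy H = −Σ p log₂ p ≈ 2.7317 bits.
Huffman merges: 17/200+109/1000→97/500; 121/1000+131/1000→63/250; 37/250+159/1000→307/1000; 97/500+247/1000→441/1000; 63/250+307/1000→559/1000; 441/1000+559/1000→1. L = 2753/1000 ≈ 2.7530.
L − H = 2.7530 − 2.7317 = 0.021 bits.

0.021 bits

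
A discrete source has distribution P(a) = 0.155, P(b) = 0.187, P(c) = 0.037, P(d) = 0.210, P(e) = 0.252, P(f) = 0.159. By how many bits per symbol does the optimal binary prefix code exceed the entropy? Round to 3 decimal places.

Entropy H = −Σ p log₂ p ≈ 2.4410 bits.
Huffman merges: 37/1000+31/200→24/125; 159/1000+187/1000→173/500; 24/125+21/100→201/500; 63/250+173/500→299/500; 201/500+299/500→1. L = 1269/500 ≈ 2.5380.
L − H = 2.5380 − 2.4410 = 0.097 bits.

0.097 bits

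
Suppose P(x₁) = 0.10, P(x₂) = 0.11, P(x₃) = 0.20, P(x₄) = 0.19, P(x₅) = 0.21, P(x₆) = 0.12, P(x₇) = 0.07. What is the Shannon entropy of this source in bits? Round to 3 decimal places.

H = −Σ pᵢ log₂ pᵢ.
−0.10·log₂(0.10) = 0.3322
−0.11·log₂(0.11) = 0.3503
−0.20·log₂(0.20) = 0.4644
−0.19·log₂(0.19) = 0.4552
−0.21·log₂(0.21) = 0.4728
−0.12·log₂(0.12) = 0.3671
−0.07·log₂(0.07) = 0.2686
Sum ≈ 2.7105 → 2.711 bits.

2.711 bits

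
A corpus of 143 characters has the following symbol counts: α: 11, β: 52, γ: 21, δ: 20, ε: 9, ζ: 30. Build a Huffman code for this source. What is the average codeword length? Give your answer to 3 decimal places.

Probabilities are the counts divided by 143.
Repeatedly combine the two least-probable nodes; the expected code length is the sum of the merged weights.
merge 9/143 + 1/13 → 20/143
merge 20/143 + 20/143 → 40/143
merge 21/143 + 30/143 → 51/143
merge 40/143 + 51/143 → 7/11
merge 4/11 + 7/11 → 1
L = 20/143 + 40/143 + 51/143 + 7/11 + 1 = 345/143 ≈ 2.413 bits/symbol.

2.413 bits/symbol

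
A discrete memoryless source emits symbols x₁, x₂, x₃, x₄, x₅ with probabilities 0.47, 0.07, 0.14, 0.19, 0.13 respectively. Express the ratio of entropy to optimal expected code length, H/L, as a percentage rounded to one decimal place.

Entropy H = −Σ p log₂ p ≈ 2.0155 bits.
Huffman merges: 7/100+13/100→1/5; 7/50+19/100→33/100; 1/5+33/100→53/100; 47/100+53/100→1. L = 103/50 ≈ 2.0600.
Efficiency = H/L = 2.0155/2.0600 = 97.8%.

97.8%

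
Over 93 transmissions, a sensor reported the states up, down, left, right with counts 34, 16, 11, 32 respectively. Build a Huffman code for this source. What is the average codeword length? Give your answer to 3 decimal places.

Probabilities are the counts divided by 93.
Repeatedly combine the two least-probable nodes; the expected code length is the sum of the merged weights.
merge 11/93 + 16/93 → 9/31
merge 9/31 + 32/93 → 59/93
merge 34/93 + 59/93 → 1
L = 9/31 + 59/93 + 1 = 179/93 ≈ 1.925 bits/symbol.

1.925 bits/symbol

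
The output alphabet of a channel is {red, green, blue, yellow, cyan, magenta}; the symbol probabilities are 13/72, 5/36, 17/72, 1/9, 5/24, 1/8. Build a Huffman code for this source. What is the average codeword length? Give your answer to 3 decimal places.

2.556 bits/symbol

Repeatedly combine the two least-probable nodes; the expected code length is the sum of the merged weights.
merge 1/9 + 1/8 → 17/72
merge 5/36 + 13/72 → 23/72
merge 5/24 + 17/72 → 4/9
merge 17/72 + 23/72 → 5/9
merge 4/9 + 5/9 → 1
L = 17/72 + 23/72 + 4/9 + 5/9 + 1 = 23/9 ≈ 2.556 bits/symbol.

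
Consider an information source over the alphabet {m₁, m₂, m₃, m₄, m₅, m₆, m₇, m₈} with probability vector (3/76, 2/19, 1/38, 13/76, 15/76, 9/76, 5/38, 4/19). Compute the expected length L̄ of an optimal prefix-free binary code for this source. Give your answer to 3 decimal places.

2.829 bits/symbol

Repeatedly combine the two least-probable nodes; the expected code length is the sum of the merged weights.
merge 1/38 + 3/76 → 5/76
merge 5/76 + 2/19 → 13/76
merge 9/76 + 5/38 → 1/4
merge 13/76 + 13/76 → 13/38
merge 15/76 + 4/19 → 31/76
merge 1/4 + 13/38 → 45/76
merge 31/76 + 45/76 → 1
L = 5/76 + 13/76 + 1/4 + 13/38 + 31/76 + 45/76 + 1 = 215/76 ≈ 2.829 bits/symbol.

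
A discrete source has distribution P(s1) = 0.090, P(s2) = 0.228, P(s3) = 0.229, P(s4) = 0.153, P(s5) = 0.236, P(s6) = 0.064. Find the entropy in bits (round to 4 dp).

H = −Σ pᵢ log₂ pᵢ.
−0.090·log₂(0.090) = 0.3127
−0.228·log₂(0.228) = 0.4863
−0.229·log₂(0.229) = 0.4870
−0.153·log₂(0.153) = 0.4144
−0.236·log₂(0.236) = 0.4916
−0.064·log₂(0.064) = 0.2538
Sum ≈ 2.4458 → 2.4458 bits.

2.4458 bits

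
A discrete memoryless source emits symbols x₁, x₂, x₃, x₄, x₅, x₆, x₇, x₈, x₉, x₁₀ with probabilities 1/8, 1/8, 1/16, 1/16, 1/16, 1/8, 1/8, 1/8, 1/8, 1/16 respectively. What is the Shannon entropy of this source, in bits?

3.25 bits

Each probability is a power of 1/2, so log₂(1/p) is an integer.
H = Σ p·log₂(1/p) = 1/8·3 + 1/8·3 + 1/16·4 + 1/16·4 + 1/16·4 + 1/8·3 + 1/8·3 + 1/8·3 + 1/8·3 + 1/16·4 = 3.25 bits.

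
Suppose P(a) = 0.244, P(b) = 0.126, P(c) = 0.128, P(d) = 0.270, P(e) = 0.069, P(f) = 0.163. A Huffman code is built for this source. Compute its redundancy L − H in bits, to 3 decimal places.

Entropy H = −Σ p log₂ p ≈ 2.4555 bits.
Huffman merges: 69/1000+63/500→39/200; 16/125+163/1000→291/1000; 39/200+61/250→439/1000; 27/100+291/1000→561/1000; 439/1000+561/1000→1. L = 1243/500 ≈ 2.4860.
L − H = 2.4860 − 2.4555 = 0.031 bits.

0.031 bits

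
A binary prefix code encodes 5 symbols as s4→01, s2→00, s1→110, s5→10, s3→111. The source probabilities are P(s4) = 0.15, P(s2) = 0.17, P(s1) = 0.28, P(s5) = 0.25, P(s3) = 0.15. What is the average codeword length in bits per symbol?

L̄ = Σ pᵢ·ℓᵢ = 0.15·2 + 0.17·2 + 0.28·3 + 0.25·2 + 0.15·3 = 2.43 bits/symbol.

2.43 bits/symbol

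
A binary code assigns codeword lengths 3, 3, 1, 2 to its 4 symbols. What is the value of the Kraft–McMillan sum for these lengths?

1

With common denominator 2^3 = 8: Σ 2^(−ℓᵢ) = 1/8 + 1/8 + 4/8 + 2/8 = 8/8 = 1.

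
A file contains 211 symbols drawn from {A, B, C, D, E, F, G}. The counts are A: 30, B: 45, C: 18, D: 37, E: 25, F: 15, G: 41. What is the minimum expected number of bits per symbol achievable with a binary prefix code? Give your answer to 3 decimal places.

2.749 bits/symbol

Probabilities are the counts divided by 211.
Repeatedly combine the two least-probable nodes; the expected code length is the sum of the merged weights.
merge 15/211 + 18/211 → 33/211
merge 25/211 + 30/211 → 55/211
merge 33/211 + 37/211 → 70/211
merge 41/211 + 45/211 → 86/211
merge 55/211 + 70/211 → 125/211
merge 86/211 + 125/211 → 1
L = 33/211 + 55/211 + 70/211 + 86/211 + 125/211 + 1 = 580/211 ≈ 2.749 bits/symbol.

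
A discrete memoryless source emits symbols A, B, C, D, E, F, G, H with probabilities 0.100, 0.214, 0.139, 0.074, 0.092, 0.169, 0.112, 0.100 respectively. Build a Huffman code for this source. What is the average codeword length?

2.952 bits/symbol

Repeatedly combine the two least-probable nodes; the expected code length is the sum of the merged weights.
merge 37/500 + 23/250 → 83/500
merge 1/10 + 1/10 → 1/5
merge 14/125 + 139/1000 → 251/1000
merge 83/500 + 169/1000 → 67/200
merge 1/5 + 107/500 → 207/500
merge 251/1000 + 67/200 → 293/500
merge 207/500 + 293/500 → 1
L = 83/500 + 1/5 + 251/1000 + 67/200 + 207/500 + 293/500 + 1 = 369/125 = 2.952 bits/symbol.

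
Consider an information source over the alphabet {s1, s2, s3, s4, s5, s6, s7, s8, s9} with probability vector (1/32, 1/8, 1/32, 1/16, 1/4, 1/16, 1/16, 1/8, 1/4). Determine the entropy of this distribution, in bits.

Each probability is a power of 1/2, so log₂(1/p) is an integer.
H = Σ p·log₂(1/p) = 1/32·5 + 1/8·3 + 1/32·5 + 1/16·4 + 1/4·2 + 1/16·4 + 1/16·4 + 1/8·3 + 1/4·2 = 2.8125 bits.

2.8125 bits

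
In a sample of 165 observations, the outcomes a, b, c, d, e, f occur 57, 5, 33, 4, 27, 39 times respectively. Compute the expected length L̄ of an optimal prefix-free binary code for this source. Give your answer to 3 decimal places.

2.273 bits/symbol

Probabilities are the counts divided by 165.
Repeatedly combine the two least-probable nodes; the expected code length is the sum of the merged weights.
merge 4/165 + 1/33 → 3/55
merge 3/55 + 9/55 → 12/55
merge 1/5 + 12/55 → 23/55
merge 13/55 + 19/55 → 32/55
merge 23/55 + 32/55 → 1
L = 3/55 + 12/55 + 23/55 + 32/55 + 1 = 25/11 ≈ 2.273 bits/symbol.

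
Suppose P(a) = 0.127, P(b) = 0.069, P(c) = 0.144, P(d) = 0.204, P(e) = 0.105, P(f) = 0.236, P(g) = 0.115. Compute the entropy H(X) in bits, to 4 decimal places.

H = −Σ pᵢ log₂ pᵢ.
−0.127·log₂(0.127) = 0.3781
−0.069·log₂(0.069) = 0.2662
−0.144·log₂(0.144) = 0.4026
−0.204·log₂(0.204) = 0.4678
−0.105·log₂(0.105) = 0.3414
−0.236·log₂(0.236) = 0.4916
−0.115·log₂(0.115) = 0.3588
Sum ≈ 2.7066 → 2.7066 bits.

2.7066 bits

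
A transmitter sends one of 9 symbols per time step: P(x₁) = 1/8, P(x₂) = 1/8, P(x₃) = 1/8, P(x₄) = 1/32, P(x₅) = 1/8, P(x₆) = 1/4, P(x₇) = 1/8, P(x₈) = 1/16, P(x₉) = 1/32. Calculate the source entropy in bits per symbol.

2.9375 bits

Each probability is a power of 1/2, so log₂(1/p) is an integer.
H = Σ p·log₂(1/p) = 1/8·3 + 1/8·3 + 1/8·3 + 1/32·5 + 1/8·3 + 1/4·2 + 1/8·3 + 1/16·4 + 1/32·5 = 2.9375 bits.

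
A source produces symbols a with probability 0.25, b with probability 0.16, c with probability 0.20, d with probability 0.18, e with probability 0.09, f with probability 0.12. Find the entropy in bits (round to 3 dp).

2.512 bits

H = −Σ pᵢ log₂ pᵢ.
−0.25·log₂(0.25) = 0.5000
−0.16·log₂(0.16) = 0.4230
−0.20·log₂(0.20) = 0.4644
−0.18·log₂(0.18) = 0.4453
−0.09·log₂(0.09) = 0.3127
−0.12·log₂(0.12) = 0.3671
Sum ≈ 2.5124 → 2.512 bits.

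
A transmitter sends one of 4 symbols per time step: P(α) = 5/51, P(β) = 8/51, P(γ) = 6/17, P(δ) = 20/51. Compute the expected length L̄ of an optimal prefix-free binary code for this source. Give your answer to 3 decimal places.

Repeatedly combine the two least-probable nodes; the expected code length is the sum of the merged weights.
merge 5/51 + 8/51 → 13/51
merge 13/51 + 6/17 → 31/51
merge 20/51 + 31/51 → 1
L = 13/51 + 31/51 + 1 = 95/51 ≈ 1.863 bits/symbol.

1.863 bits/symbol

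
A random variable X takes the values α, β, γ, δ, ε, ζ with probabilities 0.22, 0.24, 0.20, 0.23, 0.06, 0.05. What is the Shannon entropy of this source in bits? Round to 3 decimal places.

2.386 bits

H = −Σ pᵢ log₂ pᵢ.
−0.22·log₂(0.22) = 0.4806
−0.24·log₂(0.24) = 0.4941
−0.20·log₂(0.20) = 0.4644
−0.23·log₂(0.23) = 0.4877
−0.06·log₂(0.06) = 0.2435
−0.05·log₂(0.05) = 0.2161
Sum ≈ 2.3864 → 2.386 bits.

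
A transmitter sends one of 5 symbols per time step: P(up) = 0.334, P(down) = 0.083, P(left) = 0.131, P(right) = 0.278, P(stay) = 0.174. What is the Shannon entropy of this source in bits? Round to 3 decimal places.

H = −Σ pᵢ log₂ pᵢ.
−0.334·log₂(0.334) = 0.5284
−0.083·log₂(0.083) = 0.2980
−0.131·log₂(0.131) = 0.3841
−0.278·log₂(0.278) = 0.5134
−0.174·log₂(0.174) = 0.4390
Sum ≈ 2.1630 → 2.163 bits.

2.163 bits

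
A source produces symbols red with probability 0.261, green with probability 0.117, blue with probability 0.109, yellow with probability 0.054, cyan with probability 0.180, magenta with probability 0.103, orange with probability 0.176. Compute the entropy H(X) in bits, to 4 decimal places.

H = −Σ pᵢ log₂ pᵢ.
−0.261·log₂(0.261) = 0.5058
−0.117·log₂(0.117) = 0.3622
−0.109·log₂(0.109) = 0.3485
−0.054·log₂(0.054) = 0.2274
−0.180·log₂(0.180) = 0.4453
−0.103·log₂(0.103) = 0.3378
−0.176·log₂(0.176) = 0.4411
Sum ≈ 2.6681 → 2.6681 bits.

2.6681 bits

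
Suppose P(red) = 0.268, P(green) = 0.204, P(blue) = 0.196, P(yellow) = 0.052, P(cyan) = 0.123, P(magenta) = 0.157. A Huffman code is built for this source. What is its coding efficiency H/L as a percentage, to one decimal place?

Entropy H = −Σ p log₂ p ≈ 2.4508 bits.
Huffman merges: 13/250+123/1000→7/40; 157/1000+7/40→83/250; 49/250+51/250→2/5; 67/250+83/250→3/5; 2/5+3/5→1. L = 2507/1000 ≈ 2.5070.
Efficiency = H/L = 2.4508/2.5070 = 97.8%.

97.8%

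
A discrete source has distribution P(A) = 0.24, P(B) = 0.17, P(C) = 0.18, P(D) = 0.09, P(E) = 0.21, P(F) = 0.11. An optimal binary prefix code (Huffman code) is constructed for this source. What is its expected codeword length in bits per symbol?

Repeatedly combine the two least-probable nodes; the expected code length is the sum of the merged weights.
merge 9/100 + 11/100 → 1/5
merge 17/100 + 9/50 → 7/20
merge 1/5 + 21/100 → 41/100
merge 6/25 + 7/20 → 59/100
merge 41/100 + 59/100 → 1
L = 1/5 + 7/20 + 41/100 + 59/100 + 1 = 51/20 = 2.55 bits/symbol.

2.55 bits/symbol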